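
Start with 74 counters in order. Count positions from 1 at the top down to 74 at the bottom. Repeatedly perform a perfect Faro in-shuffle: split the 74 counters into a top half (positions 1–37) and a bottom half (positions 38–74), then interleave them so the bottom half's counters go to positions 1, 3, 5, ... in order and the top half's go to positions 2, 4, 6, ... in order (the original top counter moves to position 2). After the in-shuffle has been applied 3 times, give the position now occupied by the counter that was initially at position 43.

Track the counter's position through each in-shuffle:
43 → 11 → 22 → 44

44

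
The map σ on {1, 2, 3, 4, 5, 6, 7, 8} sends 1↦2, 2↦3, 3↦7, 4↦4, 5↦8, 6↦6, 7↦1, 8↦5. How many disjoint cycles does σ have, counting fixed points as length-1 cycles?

4

Cycle decomposition: (1 2 3 7) (4) (5 8) (6).
4 cycles.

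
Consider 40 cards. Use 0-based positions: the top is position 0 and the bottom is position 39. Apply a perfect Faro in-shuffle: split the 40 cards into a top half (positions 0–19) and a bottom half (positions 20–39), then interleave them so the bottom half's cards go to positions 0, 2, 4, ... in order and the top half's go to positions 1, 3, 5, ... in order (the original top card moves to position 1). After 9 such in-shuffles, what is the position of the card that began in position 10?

Track the card's position through each in-shuffle:
10 → 21 → 2 → 5 → 11 → 23 → 6 → 13 → 27 → 14

14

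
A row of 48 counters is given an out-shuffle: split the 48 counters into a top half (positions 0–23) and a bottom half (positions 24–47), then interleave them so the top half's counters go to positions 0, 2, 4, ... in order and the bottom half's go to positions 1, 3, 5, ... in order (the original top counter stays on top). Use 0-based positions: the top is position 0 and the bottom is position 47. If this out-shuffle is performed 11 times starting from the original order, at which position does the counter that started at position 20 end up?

23

Track the counter's position through each out-shuffle:
20 → 40 → 33 → 19 → 38 → 29 → 11 → 22 → 44 → 41 → 35 → 23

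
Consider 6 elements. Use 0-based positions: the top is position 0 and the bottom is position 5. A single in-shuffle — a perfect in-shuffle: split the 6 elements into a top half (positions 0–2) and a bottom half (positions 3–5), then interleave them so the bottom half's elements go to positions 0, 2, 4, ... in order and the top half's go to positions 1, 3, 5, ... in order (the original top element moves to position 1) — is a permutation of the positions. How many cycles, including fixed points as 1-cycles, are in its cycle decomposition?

Trace each unvisited position around until it returns:
(0 1 3) (2 5 4)
2 cycles in total.

2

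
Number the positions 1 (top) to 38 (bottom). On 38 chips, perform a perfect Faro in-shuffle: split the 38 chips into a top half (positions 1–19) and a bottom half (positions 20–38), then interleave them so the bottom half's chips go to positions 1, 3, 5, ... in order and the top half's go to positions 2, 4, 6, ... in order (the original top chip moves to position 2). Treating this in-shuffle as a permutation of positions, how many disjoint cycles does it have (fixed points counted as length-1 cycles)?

4

Trace each unvisited position around until it returns:
(1 2 4 8 16 32 ... len 12) (3 6 12 24 9 18 ... len 12) (7 14 28 17 34 29 ... len 12) (13 26)
4 cycles in total.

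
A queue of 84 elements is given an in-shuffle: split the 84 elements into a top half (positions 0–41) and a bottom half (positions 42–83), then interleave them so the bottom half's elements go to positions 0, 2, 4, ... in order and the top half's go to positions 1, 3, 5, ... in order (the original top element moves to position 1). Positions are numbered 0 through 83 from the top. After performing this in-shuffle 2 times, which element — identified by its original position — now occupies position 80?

Work backwards from position 80, undoing one in-shuffle at a time:
80 ← 82 ← 83
So the element now at position 80 started at position 83.

83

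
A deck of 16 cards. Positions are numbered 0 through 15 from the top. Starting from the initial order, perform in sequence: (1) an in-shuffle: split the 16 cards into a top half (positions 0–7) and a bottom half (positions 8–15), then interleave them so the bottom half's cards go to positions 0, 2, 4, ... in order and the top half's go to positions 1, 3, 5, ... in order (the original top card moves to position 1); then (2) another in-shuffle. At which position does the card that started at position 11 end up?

Track the card from position 11 forward through each operation:
  after op 1 (in-shuffle): 11 → 6
  after op 2 (in-shuffle): 6 → 13

13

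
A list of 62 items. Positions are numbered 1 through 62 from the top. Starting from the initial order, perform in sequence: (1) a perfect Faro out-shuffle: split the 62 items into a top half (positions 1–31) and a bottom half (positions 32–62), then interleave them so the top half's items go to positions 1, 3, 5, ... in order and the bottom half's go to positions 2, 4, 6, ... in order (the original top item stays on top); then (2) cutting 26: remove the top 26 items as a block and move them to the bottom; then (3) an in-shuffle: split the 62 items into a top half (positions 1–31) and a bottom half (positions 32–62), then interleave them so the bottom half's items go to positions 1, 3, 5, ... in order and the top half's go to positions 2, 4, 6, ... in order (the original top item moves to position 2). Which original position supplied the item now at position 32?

Undo the operations in reverse order, starting from position 32:
  undo op 3 (in-shuffle, from top half): 32 ← 16
  undo op 2 (cut 26): 16 ← 42
  undo op 1 (out-shuffle, from bottom half): 42 ← 52
So the item at position 32 came from original position 52.

52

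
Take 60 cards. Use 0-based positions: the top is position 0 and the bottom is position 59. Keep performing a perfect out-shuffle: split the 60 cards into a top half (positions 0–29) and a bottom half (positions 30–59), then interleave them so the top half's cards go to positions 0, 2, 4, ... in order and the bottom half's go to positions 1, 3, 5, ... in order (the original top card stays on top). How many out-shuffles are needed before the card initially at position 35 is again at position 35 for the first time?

Follow position 35 under repeated out-shuffles:
35 → 11 → 22 → 44 → 29 → 58 → 57 → 55 → ... → 35 (length 58)
It first returns after 58 out-shuffles.

58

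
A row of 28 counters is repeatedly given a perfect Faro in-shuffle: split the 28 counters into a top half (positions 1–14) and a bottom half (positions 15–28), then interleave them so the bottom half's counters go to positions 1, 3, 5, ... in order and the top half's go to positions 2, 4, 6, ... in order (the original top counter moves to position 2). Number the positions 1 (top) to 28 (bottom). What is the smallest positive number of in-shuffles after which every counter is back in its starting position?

The in-shuffle permutes the 28 positions with cycle lengths [28].
Every counter is home exactly when every cycle has completed a whole number of laps, i.e. after lcm(28) = 28 in-shuffles.

28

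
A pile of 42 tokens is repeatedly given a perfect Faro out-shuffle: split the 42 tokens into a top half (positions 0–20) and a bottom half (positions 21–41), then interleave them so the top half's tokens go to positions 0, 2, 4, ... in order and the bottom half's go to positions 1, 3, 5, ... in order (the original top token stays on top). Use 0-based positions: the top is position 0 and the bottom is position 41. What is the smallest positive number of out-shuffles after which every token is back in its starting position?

The out-shuffle permutes the 42 positions with cycle lengths [1, 1, 20, 20].
Every token is home exactly when every cycle has completed a whole number of laps, i.e. after lcm(1, 20) = 20 out-shuffles.

20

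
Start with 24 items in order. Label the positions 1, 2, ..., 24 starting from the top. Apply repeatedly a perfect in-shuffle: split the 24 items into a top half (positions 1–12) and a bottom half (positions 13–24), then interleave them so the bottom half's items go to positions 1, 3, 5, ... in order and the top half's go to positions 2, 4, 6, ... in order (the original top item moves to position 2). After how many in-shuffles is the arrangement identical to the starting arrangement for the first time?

20

The in-shuffle permutes the 24 positions with cycle lengths [4, 20].
Every item is home exactly when every cycle has completed a whole number of laps, i.e. after lcm(4, 20) = 20 in-shuffles.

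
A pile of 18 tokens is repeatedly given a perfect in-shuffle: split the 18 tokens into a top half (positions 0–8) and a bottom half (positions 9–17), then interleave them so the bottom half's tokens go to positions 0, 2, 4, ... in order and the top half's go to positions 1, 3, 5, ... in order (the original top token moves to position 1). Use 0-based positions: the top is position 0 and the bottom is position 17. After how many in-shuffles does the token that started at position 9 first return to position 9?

18

Follow position 9 under repeated in-shuffles:
9 → 0 → 1 → 3 → 7 → 15 → 12 → 6 → 13 → 8 → 17 → 16 → 14 → 10 → 2 → 5 → 11 → 4 → 9
It first returns after 18 in-shuffles.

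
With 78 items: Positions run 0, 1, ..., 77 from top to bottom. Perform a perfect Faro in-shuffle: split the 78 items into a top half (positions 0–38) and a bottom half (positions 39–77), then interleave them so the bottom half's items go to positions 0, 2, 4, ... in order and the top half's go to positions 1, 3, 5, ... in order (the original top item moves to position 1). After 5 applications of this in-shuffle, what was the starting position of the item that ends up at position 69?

Work backwards from position 69, undoing one in-shuffle at a time:
69 ← 34 ← 56 ← 67 ← 33 ← 16
So the item now at position 69 started at position 16.

16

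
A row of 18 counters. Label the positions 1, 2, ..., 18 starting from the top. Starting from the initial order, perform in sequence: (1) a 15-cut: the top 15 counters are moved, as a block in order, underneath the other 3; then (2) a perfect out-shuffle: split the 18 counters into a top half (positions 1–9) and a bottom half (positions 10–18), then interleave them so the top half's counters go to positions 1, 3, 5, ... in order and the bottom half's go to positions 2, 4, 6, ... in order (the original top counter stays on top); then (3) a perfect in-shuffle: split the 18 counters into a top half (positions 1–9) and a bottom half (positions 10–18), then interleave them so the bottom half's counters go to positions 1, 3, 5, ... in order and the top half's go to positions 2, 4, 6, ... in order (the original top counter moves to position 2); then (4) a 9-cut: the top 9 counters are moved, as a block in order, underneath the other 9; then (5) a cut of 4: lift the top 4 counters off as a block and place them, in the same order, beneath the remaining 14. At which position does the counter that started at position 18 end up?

15

Track the counter from position 18 forward through each operation:
  after op 1 (cut 15): 18 → 3
  after op 2 (out-shuffle): 3 → 5
  after op 3 (in-shuffle): 5 → 10
  after op 4 (cut 9): 10 → 1
  after op 5 (cut 4): 1 → 15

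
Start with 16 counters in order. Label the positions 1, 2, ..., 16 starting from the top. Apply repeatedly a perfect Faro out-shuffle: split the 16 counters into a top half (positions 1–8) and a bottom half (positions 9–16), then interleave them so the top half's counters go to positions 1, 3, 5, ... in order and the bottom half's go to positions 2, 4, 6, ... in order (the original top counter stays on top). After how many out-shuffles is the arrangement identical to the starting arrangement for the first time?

4

The out-shuffle permutes the 16 positions with cycle lengths [1, 1, 2, 4, 4, 4].
Every counter is home exactly when every cycle has completed a whole number of laps, i.e. after lcm(1, 2, 4) = 4 out-shuffles.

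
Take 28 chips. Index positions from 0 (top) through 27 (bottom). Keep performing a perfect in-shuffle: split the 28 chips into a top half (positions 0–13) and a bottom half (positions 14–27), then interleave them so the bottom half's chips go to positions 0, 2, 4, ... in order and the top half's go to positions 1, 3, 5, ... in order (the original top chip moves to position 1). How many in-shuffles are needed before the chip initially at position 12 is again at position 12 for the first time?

28

Follow position 12 under repeated in-shuffles:
12 → 25 → 22 → 16 → 4 → 9 → 19 → 10 → ... → 12 (length 28)
It first returns after 28 in-shuffles.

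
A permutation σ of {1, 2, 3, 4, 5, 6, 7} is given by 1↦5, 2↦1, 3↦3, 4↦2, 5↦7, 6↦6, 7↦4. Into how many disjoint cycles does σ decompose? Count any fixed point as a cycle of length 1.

3

Cycle decomposition: (1 5 7 4 2) (3) (6).
3 cycles.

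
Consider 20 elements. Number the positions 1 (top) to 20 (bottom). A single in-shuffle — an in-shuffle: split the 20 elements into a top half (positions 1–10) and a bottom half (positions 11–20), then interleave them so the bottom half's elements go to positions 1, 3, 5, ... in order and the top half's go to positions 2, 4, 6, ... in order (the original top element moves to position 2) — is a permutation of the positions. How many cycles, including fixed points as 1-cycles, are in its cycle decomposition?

5

Trace each unvisited position around until it returns:
(1 2 4 8 16 11) (3 6 12) (5 10 20 19 17 13) (7 14) (9 18 15)
5 cycles in total.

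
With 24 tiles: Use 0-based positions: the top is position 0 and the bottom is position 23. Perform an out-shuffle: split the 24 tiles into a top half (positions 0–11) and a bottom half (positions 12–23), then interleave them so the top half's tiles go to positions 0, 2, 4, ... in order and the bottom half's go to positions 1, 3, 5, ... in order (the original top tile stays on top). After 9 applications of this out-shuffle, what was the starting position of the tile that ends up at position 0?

Work backwards from position 0, undoing one out-shuffle at a time:
0 ← 0 ← 0 ← 0 ← 0 ← 0 ← 0 ← 0 ← 0 ← 0
So the tile now at position 0 started at position 0.

0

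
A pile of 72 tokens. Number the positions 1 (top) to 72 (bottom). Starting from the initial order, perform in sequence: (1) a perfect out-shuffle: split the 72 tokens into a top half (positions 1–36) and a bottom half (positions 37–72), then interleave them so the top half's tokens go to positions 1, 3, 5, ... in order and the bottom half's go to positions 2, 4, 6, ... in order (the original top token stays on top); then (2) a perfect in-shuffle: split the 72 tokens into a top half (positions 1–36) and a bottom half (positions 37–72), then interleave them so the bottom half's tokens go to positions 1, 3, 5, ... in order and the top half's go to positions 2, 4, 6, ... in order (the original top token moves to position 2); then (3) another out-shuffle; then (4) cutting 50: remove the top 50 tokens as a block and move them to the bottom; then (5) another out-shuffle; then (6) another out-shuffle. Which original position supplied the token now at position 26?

1

Undo the operations in reverse order, starting from position 26:
  undo op 6 (out-shuffle, from bottom half): 26 ← 49
  undo op 5 (out-shuffle, from top half): 49 ← 25
  undo op 4 (cut 50): 25 ← 3
  undo op 3 (out-shuffle, from top half): 3 ← 2
  undo op 2 (in-shuffle, from top half): 2 ← 1
  undo op 1 (out-shuffle, from top half): 1 ← 1
So the token at position 26 came from original position 1.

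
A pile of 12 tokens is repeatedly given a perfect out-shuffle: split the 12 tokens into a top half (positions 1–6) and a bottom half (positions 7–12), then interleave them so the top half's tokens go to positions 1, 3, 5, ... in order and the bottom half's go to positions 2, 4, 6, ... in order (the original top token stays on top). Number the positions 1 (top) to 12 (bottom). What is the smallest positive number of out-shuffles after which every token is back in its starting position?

The out-shuffle permutes the 12 positions with cycle lengths [1, 1, 10].
Every token is home exactly when every cycle has completed a whole number of laps, i.e. after lcm(1, 10) = 10 out-shuffles.

10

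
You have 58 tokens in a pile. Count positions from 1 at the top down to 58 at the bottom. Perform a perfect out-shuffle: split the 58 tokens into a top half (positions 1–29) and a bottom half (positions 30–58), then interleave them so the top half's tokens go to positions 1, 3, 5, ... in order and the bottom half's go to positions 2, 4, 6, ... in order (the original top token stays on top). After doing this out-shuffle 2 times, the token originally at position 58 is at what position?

58

Position 58 is a fixed point of every out-shuffle, so the token never moves.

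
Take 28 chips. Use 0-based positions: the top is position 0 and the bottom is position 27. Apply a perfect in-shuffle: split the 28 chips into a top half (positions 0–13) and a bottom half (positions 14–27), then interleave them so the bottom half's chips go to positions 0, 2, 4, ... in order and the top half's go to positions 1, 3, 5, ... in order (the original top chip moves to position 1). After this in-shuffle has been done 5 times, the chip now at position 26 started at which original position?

Work backwards from position 26, undoing one in-shuffle at a time:
26 ← 27 ← 13 ← 6 ← 17 ← 8
So the chip now at position 26 started at position 8.

8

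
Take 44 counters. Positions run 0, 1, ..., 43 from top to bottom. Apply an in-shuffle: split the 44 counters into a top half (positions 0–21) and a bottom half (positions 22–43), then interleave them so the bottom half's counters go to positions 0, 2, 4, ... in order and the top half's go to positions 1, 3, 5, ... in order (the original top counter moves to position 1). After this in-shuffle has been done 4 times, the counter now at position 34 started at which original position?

Work backwards from position 34, undoing one in-shuffle at a time:
34 ← 39 ← 19 ← 9 ← 4
So the counter now at position 34 started at position 4.

4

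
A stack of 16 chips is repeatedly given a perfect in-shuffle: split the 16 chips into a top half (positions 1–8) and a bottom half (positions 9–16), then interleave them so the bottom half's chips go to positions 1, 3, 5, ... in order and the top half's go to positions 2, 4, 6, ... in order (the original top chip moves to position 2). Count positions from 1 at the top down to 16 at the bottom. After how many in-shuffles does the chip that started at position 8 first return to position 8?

8

Follow position 8 under repeated in-shuffles:
8 → 16 → 15 → 13 → 9 → 1 → 2 → 4 → 8
It first returns after 8 in-shuffles.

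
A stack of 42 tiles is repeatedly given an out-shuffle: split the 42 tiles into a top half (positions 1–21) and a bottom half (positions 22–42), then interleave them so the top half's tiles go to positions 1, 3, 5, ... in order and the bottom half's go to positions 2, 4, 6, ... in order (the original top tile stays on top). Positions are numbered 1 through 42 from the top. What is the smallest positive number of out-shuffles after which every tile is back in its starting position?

The out-shuffle permutes the 42 positions with cycle lengths [1, 1, 20, 20].
Every tile is home exactly when every cycle has completed a whole number of laps, i.e. after lcm(1, 20) = 20 out-shuffles.

20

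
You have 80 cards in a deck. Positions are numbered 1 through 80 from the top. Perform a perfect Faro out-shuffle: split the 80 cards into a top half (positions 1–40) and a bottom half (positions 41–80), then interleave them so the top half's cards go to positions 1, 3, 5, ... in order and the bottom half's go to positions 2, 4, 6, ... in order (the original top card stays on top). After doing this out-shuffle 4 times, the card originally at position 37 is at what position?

Track the card's position through each out-shuffle:
37 → 73 → 66 → 52 → 24

24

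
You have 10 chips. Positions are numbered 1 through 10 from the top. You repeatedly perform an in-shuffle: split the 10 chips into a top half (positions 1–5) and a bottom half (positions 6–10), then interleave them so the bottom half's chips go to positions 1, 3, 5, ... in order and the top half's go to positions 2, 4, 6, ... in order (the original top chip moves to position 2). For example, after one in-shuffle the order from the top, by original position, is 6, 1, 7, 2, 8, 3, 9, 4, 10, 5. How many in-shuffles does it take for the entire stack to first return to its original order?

10

The in-shuffle permutes the 10 positions with cycle lengths [10].
Every chip is home exactly when every cycle has completed a whole number of laps, i.e. after lcm(10) = 10 in-shuffles.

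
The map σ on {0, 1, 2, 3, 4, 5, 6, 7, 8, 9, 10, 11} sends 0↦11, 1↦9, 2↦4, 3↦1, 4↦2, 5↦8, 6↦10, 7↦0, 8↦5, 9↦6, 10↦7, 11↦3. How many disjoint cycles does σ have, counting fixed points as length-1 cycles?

Cycle decomposition: (0 11 3 1 9 6 10 7) (2 4) (5 8).
3 cycles.

3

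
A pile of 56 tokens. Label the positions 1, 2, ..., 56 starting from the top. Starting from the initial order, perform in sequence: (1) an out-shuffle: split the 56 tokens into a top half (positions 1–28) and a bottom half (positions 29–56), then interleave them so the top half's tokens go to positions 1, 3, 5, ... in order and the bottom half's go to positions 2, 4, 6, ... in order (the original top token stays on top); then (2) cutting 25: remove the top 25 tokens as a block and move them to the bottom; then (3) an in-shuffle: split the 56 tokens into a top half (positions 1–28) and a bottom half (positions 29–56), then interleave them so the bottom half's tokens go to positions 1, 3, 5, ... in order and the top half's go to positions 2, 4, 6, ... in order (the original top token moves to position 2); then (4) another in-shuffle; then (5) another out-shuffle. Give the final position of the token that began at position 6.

Track the token from position 6 forward through each operation:
  after op 1 (out-shuffle): 6 → 11
  after op 2 (cut 25): 11 → 42
  after op 3 (in-shuffle): 42 → 27
  after op 4 (in-shuffle): 27 → 54
  after op 5 (out-shuffle): 54 → 52

52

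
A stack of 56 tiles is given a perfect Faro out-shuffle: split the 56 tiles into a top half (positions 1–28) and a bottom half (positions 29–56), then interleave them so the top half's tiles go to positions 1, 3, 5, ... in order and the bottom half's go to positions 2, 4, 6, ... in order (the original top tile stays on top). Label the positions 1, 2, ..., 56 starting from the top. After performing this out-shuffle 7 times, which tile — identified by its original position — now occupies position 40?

Work backwards from position 40, undoing one out-shuffle at a time:
40 ← 48 ← 52 ← 54 ← 55 ← 28 ← 42 ← 49
So the tile now at position 40 started at position 49.

49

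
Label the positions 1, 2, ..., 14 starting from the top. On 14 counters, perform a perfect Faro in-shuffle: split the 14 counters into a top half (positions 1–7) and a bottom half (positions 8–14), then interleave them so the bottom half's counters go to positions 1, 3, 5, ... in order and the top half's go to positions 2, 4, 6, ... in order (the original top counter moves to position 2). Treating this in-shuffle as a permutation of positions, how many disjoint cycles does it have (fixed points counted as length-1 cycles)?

Trace each unvisited position around until it returns:
(1 2 4 8) (3 6 12 9) (5 10) (7 14 13 11)
4 cycles in total.

4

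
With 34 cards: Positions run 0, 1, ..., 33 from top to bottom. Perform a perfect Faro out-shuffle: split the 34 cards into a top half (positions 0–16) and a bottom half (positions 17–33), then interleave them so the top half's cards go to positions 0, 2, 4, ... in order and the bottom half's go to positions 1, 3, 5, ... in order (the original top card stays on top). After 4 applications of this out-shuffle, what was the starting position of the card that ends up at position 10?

13

Work backwards from position 10, undoing one out-shuffle at a time:
10 ← 5 ← 19 ← 26 ← 13
So the card now at position 10 started at position 13.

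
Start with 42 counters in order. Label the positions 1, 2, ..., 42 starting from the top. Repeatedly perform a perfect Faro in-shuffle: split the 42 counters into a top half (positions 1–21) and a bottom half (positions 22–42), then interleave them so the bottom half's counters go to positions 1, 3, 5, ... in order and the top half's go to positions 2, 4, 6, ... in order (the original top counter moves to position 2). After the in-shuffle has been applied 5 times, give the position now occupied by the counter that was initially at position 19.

Track the counter's position through each in-shuffle:
19 → 38 → 33 → 23 → 3 → 6

6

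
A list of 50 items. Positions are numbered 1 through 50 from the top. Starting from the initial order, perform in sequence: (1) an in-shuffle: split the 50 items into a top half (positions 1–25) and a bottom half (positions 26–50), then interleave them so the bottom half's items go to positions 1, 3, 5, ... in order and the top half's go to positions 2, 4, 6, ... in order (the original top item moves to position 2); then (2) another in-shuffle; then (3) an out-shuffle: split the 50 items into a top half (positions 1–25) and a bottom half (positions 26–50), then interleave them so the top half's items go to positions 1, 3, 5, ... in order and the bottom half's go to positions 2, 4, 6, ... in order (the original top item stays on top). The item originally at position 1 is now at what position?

Track the item from position 1 forward through each operation:
  after op 1 (in-shuffle): 1 → 2
  after op 2 (in-shuffle): 2 → 4
  after op 3 (out-shuffle): 4 → 7

7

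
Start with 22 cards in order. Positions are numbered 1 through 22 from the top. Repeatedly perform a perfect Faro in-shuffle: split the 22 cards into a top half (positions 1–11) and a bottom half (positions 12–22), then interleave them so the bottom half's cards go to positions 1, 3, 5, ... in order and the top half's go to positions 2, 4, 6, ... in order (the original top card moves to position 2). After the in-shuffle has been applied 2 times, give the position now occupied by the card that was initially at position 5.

20

Track the card's position through each in-shuffle:
5 → 10 → 20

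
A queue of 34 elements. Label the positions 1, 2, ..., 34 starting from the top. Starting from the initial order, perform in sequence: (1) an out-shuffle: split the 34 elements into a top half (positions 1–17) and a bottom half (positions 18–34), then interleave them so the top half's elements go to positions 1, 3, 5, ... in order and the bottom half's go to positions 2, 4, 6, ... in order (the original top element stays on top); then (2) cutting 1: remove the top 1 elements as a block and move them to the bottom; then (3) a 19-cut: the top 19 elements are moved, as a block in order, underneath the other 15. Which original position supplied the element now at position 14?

34

Undo the operations in reverse order, starting from position 14:
  undo op 3 (cut 19): 14 ← 33
  undo op 2 (cut 1): 33 ← 34
  undo op 1 (out-shuffle, from bottom half): 34 ← 34
So the element at position 14 came from original position 34.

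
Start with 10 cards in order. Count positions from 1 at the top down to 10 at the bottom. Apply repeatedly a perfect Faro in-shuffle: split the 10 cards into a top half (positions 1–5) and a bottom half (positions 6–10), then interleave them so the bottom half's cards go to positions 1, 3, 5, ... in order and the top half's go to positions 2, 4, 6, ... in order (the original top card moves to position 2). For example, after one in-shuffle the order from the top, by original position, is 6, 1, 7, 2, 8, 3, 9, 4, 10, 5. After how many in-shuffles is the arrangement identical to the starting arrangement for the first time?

10

The in-shuffle permutes the 10 positions with cycle lengths [10].
Every card is home exactly when every cycle has completed a whole number of laps, i.e. after lcm(10) = 10 in-shuffles.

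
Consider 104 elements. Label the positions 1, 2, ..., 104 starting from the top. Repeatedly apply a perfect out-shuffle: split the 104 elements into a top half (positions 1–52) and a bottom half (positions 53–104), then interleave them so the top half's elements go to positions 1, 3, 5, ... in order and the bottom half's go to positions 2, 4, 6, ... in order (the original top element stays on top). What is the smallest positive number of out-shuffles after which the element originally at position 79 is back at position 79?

Follow position 79 under repeated out-shuffles:
79 → 54 → 4 → 7 → 13 → 25 → 49 → 97 → ... → 79 (length 51)
It first returns after 51 out-shuffles.

51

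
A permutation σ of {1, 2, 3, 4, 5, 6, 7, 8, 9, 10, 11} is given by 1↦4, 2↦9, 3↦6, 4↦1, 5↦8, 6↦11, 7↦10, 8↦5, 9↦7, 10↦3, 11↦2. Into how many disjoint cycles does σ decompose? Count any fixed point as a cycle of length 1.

3

Cycle decomposition: (1 4) (2 9 7 10 3 6 11) (5 8).
3 cycles.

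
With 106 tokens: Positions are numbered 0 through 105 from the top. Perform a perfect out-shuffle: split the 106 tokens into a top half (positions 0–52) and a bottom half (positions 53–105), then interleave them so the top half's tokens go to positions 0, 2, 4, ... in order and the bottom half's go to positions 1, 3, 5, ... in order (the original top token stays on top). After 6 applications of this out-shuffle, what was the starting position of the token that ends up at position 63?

42

Work backwards from position 63, undoing one out-shuffle at a time:
63 ← 84 ← 42 ← 21 ← 63 ← 84 ← 42
So the token now at position 63 started at position 42.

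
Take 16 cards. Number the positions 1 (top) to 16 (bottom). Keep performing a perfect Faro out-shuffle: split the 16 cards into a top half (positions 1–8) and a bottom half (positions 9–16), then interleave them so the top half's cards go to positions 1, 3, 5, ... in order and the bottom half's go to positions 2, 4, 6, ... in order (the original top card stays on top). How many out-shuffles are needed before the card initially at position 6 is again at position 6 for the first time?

2

Follow position 6 under repeated out-shuffles:
6 → 11 → 6
It first returns after 2 out-shuffles.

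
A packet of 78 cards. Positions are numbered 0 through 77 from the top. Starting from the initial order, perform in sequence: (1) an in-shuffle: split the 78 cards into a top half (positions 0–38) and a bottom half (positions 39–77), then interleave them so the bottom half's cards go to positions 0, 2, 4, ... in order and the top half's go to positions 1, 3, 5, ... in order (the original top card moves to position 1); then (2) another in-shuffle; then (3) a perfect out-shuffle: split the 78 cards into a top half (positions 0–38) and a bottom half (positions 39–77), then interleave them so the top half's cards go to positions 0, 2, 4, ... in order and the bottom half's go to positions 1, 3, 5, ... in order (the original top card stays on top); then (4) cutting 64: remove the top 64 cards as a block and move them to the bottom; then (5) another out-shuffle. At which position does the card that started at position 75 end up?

Track the card from position 75 forward through each operation:
  after op 1 (in-shuffle): 75 → 72
  after op 2 (in-shuffle): 72 → 66
  after op 3 (out-shuffle): 66 → 55
  after op 4 (cut 64): 55 → 69
  after op 5 (out-shuffle): 69 → 61

61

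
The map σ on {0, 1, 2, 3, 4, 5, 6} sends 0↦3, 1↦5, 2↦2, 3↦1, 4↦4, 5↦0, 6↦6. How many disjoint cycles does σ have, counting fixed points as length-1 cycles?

4

Cycle decomposition: (0 3 1 5) (2) (4) (6).
4 cycles.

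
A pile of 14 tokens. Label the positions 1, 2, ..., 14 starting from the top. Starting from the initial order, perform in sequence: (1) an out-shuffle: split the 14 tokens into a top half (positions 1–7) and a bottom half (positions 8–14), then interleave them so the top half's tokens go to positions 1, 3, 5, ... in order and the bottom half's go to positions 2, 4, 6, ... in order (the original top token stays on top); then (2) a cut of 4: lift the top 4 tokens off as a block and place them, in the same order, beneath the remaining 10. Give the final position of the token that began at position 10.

2

Track the token from position 10 forward through each operation:
  after op 1 (out-shuffle): 10 → 6
  after op 2 (cut 4): 6 → 2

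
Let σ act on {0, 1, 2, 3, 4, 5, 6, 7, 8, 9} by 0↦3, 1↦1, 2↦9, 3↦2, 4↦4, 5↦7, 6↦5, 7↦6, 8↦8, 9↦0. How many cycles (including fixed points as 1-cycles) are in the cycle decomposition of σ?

Cycle decomposition: (0 3 2 9) (1) (4) (5 7 6) (8).
5 cycles.

5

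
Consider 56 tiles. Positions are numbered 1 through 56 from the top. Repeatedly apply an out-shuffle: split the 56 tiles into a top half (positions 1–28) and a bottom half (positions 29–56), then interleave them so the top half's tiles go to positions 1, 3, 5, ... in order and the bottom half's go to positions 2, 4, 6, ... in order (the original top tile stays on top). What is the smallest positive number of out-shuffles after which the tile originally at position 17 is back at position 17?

20

Follow position 17 under repeated out-shuffles:
17 → 33 → 10 → 19 → 37 → 18 → 35 → 14 → 27 → 53 → 50 → 44 → 32 → 8 → 15 → 29 → 2 → 3 → 5 → 9 → 17
It first returns after 20 out-shuffles.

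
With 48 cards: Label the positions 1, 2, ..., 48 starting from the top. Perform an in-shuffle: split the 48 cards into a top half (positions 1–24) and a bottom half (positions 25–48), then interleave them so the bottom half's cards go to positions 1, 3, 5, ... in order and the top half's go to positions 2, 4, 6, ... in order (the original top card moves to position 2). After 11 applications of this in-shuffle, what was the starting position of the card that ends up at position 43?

30

Work backwards from position 43, undoing one in-shuffle at a time:
43 ← 46 ← 23 ← 36 ← 18 ← 9 ← 29 ← 39 ← 44 ← 22 ← 11 ← 30
So the card now at position 43 started at position 30.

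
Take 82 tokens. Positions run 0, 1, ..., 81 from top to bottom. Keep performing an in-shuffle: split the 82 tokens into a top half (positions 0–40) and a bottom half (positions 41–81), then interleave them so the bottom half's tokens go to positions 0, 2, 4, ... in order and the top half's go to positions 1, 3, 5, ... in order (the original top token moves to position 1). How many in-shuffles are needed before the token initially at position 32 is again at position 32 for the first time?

82

Follow position 32 under repeated in-shuffles:
32 → 65 → 48 → 14 → 29 → 59 → 36 → 73 → ... → 32 (length 82)
It first returns after 82 in-shuffles.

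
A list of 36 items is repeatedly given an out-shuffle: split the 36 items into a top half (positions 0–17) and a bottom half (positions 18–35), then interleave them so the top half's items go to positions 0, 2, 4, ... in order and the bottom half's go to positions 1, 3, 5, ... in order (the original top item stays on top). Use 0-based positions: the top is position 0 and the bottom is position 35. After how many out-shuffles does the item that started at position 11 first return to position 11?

12

Follow position 11 under repeated out-shuffles:
11 → 22 → 9 → 18 → 1 → 2 → 4 → 8 → 16 → 32 → 29 → 23 → 11
It first returns after 12 out-shuffles.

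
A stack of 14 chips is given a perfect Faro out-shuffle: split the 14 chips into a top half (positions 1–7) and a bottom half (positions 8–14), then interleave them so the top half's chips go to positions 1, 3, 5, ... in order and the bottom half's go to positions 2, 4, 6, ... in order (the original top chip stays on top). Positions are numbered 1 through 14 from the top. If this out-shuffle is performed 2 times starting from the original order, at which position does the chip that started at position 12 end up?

6

Track the chip's position through each out-shuffle:
12 → 10 → 6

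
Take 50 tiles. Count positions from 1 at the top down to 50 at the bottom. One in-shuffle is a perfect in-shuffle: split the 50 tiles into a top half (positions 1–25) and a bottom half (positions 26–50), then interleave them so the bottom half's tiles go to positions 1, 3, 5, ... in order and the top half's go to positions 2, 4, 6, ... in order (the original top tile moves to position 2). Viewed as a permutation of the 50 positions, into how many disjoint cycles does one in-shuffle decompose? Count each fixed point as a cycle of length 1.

Trace each unvisited position around until it returns:
(1 2 4 8 16 32 13 26) (3 6 12 24 48 45 39 27) (5 10 20 40 29 7 14 28) (9 18 36 21 42 33 15 30) (11 22 44 37 23 46 41 31) (17 34) (19 38 25 50 49 47 43 35)
7 cycles in total.

7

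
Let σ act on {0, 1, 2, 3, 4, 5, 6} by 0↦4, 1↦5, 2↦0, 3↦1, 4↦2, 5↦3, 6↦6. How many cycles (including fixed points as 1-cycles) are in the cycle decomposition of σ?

Cycle decomposition: (0 4 2) (1 5 3) (6).
3 cycles.

3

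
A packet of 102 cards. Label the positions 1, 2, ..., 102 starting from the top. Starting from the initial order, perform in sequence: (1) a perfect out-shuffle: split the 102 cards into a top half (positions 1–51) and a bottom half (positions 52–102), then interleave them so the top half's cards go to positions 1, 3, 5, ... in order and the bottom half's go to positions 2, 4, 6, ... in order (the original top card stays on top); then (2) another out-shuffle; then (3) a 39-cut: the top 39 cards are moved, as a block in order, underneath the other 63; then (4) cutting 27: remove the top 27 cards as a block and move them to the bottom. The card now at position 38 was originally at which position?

Undo the operations in reverse order, starting from position 38:
  undo op 4 (cut 27): 38 ← 65
  undo op 3 (cut 39): 65 ← 2
  undo op 2 (out-shuffle, from bottom half): 2 ← 52
  undo op 1 (out-shuffle, from bottom half): 52 ← 77
So the card at position 38 came from original position 77.

77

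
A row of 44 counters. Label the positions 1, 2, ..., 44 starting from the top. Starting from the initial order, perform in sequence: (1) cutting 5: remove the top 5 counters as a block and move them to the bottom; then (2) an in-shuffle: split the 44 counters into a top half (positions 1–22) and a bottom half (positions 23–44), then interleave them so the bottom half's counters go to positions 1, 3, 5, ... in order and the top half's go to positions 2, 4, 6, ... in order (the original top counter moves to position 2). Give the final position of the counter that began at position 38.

Track the counter from position 38 forward through each operation:
  after op 1 (cut 5): 38 → 33
  after op 2 (in-shuffle): 33 → 21

21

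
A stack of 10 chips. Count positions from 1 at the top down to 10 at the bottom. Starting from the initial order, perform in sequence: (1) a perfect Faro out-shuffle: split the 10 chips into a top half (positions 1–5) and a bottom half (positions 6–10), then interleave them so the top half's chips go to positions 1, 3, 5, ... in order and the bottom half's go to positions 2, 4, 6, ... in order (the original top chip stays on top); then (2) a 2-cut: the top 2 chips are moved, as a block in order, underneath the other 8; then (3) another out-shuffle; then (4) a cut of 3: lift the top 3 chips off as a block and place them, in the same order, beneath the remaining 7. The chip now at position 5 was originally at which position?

Undo the operations in reverse order, starting from position 5:
  undo op 4 (cut 3): 5 ← 8
  undo op 3 (out-shuffle, from bottom half): 8 ← 9
  undo op 2 (cut 2): 9 ← 1
  undo op 1 (out-shuffle, from top half): 1 ← 1
So the chip at position 5 came from original position 1.

1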